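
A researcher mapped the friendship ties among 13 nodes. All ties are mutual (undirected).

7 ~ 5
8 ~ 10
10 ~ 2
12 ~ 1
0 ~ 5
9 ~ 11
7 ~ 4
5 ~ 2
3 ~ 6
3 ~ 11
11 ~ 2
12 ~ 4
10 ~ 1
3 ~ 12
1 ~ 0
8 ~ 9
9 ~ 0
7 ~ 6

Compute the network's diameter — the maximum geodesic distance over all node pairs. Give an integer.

4

Eccentricity of each node (its greatest distance to any other): 0:3, 1:3, 2:3, 3:3, 4:4, 5:3, 6:4, 7:4, 8:4, 9:4, 10:4, 11:3, 12:3.
The maximum eccentricity is 4, realized for instance by the pair 9–4 via 9 – 0 – 1 – 12 – 4. So the diameter is 4.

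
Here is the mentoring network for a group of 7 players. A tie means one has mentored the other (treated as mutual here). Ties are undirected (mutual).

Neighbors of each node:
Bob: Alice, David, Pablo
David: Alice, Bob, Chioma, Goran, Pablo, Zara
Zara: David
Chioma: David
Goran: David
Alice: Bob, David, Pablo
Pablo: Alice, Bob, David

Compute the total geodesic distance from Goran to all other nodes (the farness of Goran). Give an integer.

11

Distances from Goran: Alice:2, Bob:2, Chioma:2, David:1, Pablo:2, Zara:2.
Sum = 2 + 2 + 2 + 1 + 2 + 2 = 11.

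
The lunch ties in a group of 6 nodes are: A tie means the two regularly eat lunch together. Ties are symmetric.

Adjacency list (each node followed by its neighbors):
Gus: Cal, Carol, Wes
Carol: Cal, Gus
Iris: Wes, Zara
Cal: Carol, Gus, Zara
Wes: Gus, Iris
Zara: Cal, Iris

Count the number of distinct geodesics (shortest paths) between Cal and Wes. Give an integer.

1

The shortest distance is 2, and the only length-2 path is Cal–Gus–Wes. So there is exactly 1 shortest path.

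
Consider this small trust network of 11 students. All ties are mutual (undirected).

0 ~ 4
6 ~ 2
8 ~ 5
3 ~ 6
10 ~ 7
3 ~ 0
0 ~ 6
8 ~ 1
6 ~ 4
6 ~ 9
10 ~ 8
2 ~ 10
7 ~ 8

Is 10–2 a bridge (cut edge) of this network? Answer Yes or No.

Without the 10–2 edge there is no alternate route between 10 and 2, so the network disconnects. It is a bridge.

Yes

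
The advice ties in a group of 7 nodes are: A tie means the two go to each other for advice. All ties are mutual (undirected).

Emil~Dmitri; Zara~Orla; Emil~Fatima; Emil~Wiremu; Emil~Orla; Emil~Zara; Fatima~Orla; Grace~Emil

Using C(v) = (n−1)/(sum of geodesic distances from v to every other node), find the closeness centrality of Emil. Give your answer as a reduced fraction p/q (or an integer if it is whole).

1

Distances from Emil: Dmitri:1, Fatima:1, Grace:1, Orla:1, Wiremu:1, Zara:1. Sum = 6.
n = 7, so closeness = 6/6 = 1.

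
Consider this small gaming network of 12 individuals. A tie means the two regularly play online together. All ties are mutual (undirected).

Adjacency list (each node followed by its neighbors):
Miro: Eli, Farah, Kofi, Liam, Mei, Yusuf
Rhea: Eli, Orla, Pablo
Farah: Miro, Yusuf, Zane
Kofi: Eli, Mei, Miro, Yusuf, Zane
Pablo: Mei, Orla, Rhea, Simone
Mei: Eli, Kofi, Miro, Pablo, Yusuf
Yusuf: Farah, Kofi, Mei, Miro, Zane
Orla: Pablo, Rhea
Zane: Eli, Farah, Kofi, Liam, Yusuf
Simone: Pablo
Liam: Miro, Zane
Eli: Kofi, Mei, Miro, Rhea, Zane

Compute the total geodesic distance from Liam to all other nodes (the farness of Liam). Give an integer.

26

Distances from Liam: Eli:2, Farah:2, Kofi:2, Mei:2, Miro:1, Orla:4, Pablo:3, Rhea:3, Simone:4, Yusuf:2, Zane:1.
Sum = 2 + 2 + 2 + 2 + 1 + 4 + 3 + 3 + 4 + 2 + 1 = 26.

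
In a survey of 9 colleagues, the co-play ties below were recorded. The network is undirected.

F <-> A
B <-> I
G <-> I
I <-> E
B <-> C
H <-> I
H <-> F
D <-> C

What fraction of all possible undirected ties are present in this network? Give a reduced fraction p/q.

There are 8 edges and 9 nodes, so the maximum possible is C(9,2) = 36.
Density = 8/36 = 2/9.

2/9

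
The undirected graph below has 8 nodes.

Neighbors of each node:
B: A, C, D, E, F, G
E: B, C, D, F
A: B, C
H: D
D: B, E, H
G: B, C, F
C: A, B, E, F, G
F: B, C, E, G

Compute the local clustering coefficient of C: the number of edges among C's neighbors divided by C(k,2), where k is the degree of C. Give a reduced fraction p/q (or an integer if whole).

C's neighbors: A, B, E, F, and G (k = 5).
Possible neighbor pairs: C(5,2) = 10. Edges among them: A–B, B–E, B–F, B–G, E–F, F–G → e = 6.
Clustering(C) = 6/10 = 3/5.

3/5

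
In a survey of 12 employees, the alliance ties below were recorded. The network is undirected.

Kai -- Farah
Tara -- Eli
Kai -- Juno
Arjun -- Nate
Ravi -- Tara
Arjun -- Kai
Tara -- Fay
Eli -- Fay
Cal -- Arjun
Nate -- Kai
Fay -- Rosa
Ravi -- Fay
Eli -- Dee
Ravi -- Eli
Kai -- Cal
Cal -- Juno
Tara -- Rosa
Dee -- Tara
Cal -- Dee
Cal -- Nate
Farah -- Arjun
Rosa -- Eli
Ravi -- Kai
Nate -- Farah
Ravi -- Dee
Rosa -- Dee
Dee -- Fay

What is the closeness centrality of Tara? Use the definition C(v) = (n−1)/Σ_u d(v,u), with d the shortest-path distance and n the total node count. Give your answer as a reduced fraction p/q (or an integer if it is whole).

11/21

Distances from Tara: Arjun:3, Cal:2, Dee:1, Eli:1, Farah:3, Fay:1, Juno:3, Kai:2, Nate:3, Ravi:1, Rosa:1. Sum = 21.
n = 12, so closeness = 11/21.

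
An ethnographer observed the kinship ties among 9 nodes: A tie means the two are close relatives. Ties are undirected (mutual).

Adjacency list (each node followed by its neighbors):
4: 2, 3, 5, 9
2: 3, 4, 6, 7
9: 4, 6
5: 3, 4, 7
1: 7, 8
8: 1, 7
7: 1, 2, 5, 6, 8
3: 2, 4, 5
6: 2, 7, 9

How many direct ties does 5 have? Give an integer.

3

5 is directly tied to 3, 4, and 7. That is 3 neighbors, so the degree of 5 is 3.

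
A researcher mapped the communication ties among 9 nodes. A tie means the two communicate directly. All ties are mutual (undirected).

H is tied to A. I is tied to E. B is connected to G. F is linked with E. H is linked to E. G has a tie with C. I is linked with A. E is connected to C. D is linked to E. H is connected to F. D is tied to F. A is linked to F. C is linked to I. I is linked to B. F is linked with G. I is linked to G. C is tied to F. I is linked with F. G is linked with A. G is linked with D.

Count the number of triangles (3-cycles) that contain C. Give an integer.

C's neighbors: E, F, G, and I.
Neighbor pairs that are themselves tied: C–E–F; C–E–I; C–F–G; C–F–I; C–G–I. Each forms one triangle with C, for 5 in total.

5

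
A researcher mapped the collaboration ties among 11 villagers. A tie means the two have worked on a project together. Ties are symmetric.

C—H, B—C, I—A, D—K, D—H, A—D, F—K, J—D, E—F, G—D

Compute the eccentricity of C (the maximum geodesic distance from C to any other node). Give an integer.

Distances from C: A:3, B:1, D:2, E:5, F:4, G:3, H:1, I:4, J:3, K:3.
The largest is 5 (to E), so the eccentricity of C is 5.

5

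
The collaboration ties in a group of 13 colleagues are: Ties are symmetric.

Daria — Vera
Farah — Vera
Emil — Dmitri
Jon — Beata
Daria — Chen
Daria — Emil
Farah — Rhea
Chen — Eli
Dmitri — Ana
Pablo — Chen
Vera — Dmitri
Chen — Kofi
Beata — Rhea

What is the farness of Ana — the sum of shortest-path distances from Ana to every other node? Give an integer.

45

Distances from Ana: Beata:5, Chen:4, Daria:3, Dmitri:1, Eli:5, Emil:2, Farah:3, Jon:6, Kofi:5, Pablo:5, Rhea:4, Vera:2.
Sum = 5 + 4 + 3 + 1 + 5 + 2 + 3 + 6 + 5 + 5 + 4 + 2 = 45.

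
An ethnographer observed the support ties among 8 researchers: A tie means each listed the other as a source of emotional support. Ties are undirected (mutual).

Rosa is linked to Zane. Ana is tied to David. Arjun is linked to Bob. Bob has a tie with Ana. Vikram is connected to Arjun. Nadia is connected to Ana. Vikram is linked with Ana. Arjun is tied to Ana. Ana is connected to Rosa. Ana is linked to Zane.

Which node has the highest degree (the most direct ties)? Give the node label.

Degrees — Ana:7, Arjun:3, Bob:2, David:1, Nadia:1, Rosa:2, Vikram:2, Zane:2.
The maximum is 7, attained only by Ana.

Ana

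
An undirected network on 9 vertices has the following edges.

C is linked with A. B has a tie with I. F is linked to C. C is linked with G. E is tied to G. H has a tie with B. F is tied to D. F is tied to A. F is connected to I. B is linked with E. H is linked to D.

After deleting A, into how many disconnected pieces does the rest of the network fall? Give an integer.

A's neighbors (C and F) remain reachable from one another through other ties, so the rest of the network stays in one piece.

1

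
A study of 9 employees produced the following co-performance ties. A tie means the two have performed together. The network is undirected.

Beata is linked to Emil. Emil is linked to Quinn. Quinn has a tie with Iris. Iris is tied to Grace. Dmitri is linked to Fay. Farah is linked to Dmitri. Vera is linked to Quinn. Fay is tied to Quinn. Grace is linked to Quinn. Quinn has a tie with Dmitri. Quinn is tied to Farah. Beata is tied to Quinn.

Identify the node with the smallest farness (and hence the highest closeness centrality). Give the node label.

Quinn

Farness (sum of distances to all others) for each node — Beata:14, Dmitri:13, Emil:14, Farah:14, Fay:14, Grace:14, Iris:14, Quinn:8, Vera:15.
The smallest farness is 8, for Quinn, so Quinn has the highest closeness.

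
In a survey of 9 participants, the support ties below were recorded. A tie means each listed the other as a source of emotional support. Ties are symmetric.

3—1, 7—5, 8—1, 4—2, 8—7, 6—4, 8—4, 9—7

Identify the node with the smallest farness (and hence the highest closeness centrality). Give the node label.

Farness (sum of distances to all others) for each node — 1:18, 2:23, 3:25, 4:16, 5:23, 6:23, 7:16, 8:13, 9:23.
The smallest farness is 13, for 8, so 8 has the highest closeness.

8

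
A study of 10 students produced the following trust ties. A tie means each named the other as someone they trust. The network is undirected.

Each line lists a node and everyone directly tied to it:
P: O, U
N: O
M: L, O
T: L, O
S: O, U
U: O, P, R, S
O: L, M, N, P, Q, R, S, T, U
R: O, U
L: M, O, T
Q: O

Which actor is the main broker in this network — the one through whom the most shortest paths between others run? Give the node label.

Unnormalized betweenness of each node: L:1/2, M:0, N:0, O:29, P:0, Q:0, R:0, S:0, T:0, U:3/2.
O has the largest value, 29, making it the main broker — the node through which the most shortest paths run.

O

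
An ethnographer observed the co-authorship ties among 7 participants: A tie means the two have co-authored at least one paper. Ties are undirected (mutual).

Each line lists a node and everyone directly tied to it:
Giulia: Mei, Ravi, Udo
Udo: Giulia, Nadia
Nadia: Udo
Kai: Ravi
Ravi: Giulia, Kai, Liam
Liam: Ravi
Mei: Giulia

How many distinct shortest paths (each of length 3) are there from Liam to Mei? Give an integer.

The shortest distance is 3, and the only length-3 path is Liam–Ravi–Giulia–Mei. So there is exactly 1 shortest path.

1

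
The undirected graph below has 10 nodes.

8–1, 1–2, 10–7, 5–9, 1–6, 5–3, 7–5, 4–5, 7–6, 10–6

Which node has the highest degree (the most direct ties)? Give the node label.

5

Degrees — 1:3, 2:1, 3:1, 4:1, 5:4, 6:3, 7:3, 8:1, 9:1, 10:2.
The maximum is 4, attained only by 5.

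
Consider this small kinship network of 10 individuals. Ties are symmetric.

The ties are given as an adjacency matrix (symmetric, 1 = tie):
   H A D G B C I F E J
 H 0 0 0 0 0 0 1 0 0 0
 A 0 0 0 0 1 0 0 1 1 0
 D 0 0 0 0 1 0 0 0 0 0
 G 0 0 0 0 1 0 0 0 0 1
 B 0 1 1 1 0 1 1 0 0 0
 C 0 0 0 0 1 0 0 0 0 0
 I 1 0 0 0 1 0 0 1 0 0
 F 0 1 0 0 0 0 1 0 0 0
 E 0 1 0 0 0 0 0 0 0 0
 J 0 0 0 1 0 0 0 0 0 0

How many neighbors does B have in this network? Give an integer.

5

B is directly tied to A, C, D, G, and I. That is 5 neighbors, so the degree of B is 5.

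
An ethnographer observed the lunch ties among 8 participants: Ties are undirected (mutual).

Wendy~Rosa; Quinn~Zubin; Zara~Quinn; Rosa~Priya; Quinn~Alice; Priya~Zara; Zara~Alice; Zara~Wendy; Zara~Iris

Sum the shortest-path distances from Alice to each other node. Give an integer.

Distances from Alice: Iris:2, Priya:2, Quinn:1, Rosa:3, Wendy:2, Zara:1, Zubin:2.
Sum = 2 + 2 + 1 + 3 + 2 + 1 + 2 = 13.

13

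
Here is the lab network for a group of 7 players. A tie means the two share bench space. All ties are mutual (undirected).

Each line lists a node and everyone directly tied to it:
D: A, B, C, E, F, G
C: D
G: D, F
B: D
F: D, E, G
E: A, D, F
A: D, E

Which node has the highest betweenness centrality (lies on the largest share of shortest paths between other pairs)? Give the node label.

Unnormalized betweenness of each node: A:0, B:0, C:0, D:11, E:1/2, F:1/2, G:0.
D has the largest value, 11, making it the main broker — the node through which the most shortest paths run.

D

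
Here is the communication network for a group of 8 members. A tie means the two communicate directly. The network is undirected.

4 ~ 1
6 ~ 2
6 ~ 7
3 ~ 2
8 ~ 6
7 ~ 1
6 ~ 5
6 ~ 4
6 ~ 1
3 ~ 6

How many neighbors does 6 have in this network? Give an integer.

6 is directly tied to 1, 2, 3, 4, 5, 7, and 8. That is 7 neighbors, so the degree of 6 is 7.

7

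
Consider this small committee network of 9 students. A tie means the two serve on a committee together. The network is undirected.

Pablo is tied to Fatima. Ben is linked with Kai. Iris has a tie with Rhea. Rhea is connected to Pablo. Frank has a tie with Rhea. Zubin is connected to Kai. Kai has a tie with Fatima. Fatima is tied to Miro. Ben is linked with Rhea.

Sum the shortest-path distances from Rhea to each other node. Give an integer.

Distances from Rhea: Ben:1, Fatima:2, Frank:1, Iris:1, Kai:2, Miro:3, Pablo:1, Zubin:3.
Sum = 1 + 2 + 1 + 1 + 2 + 3 + 1 + 3 = 14.

14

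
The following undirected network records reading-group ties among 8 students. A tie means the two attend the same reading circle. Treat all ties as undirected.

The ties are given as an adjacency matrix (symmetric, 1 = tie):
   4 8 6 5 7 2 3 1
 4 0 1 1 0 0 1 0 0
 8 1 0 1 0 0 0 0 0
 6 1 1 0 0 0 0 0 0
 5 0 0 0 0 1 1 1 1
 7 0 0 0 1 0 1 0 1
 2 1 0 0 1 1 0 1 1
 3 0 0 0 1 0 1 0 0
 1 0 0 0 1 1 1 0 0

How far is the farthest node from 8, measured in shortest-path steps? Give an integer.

Distances from 8: 1:3, 2:2, 3:3, 4:1, 5:3, 6:1, 7:3.
The largest is 3 (to 5, 7, 3, and 1), so the eccentricity of 8 is 3.

3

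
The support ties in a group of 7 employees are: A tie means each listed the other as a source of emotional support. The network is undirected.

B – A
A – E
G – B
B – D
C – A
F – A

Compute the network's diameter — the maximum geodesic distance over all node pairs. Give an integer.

Eccentricity of each node (its greatest distance to any other): A:2, B:2, C:3, D:3, E:3, F:3, G:3.
The maximum eccentricity is 3, realized for instance by the pair G–E via G – B – A – E. So the diameter is 3.

3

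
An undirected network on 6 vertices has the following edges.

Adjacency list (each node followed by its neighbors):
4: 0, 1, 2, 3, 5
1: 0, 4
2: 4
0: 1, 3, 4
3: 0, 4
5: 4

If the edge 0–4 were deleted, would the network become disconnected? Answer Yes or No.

Even without that edge, 0 still reaches 4 via 0 – 1 – 4, so the network stays connected. Not a bridge.

No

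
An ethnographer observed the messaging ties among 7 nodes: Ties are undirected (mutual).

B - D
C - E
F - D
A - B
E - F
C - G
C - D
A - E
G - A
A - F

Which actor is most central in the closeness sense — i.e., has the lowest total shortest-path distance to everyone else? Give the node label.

A

Farness (sum of distances to all others) for each node — A:8, B:10, C:9, D:9, E:9, F:9, G:10.
The smallest farness is 8, for A, so A has the highest closeness.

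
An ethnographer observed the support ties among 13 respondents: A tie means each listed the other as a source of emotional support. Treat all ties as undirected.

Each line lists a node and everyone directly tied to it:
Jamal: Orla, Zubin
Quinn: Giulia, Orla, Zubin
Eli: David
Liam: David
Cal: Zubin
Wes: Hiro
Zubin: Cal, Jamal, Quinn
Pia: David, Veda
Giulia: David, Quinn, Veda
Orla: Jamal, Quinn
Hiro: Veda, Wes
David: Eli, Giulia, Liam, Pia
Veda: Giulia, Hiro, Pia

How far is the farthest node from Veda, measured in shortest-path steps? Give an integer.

4

Distances from Veda: Cal:4, David:2, Eli:3, Giulia:1, Hiro:1, Jamal:4, Liam:3, Orla:3, Pia:1, Quinn:2, Wes:2, Zubin:3.
The largest is 4 (to Jamal and Cal), so the eccentricity of Veda is 4.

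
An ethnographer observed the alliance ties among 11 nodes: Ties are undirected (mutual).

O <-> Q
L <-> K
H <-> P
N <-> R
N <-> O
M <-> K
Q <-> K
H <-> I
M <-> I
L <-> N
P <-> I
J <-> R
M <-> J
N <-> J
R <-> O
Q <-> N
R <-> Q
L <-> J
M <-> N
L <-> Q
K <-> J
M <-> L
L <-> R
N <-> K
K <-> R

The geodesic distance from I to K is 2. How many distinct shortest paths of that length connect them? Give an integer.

1

The shortest distance is 2, and the only length-2 path is I–M–K. So there is exactly 1 shortest path.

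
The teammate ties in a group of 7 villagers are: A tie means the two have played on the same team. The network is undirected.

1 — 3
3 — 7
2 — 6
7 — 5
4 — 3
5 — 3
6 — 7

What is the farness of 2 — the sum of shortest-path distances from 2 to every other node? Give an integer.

17

Distances from 2: 1:4, 3:3, 4:4, 5:3, 6:1, 7:2.
Sum = 4 + 3 + 4 + 3 + 1 + 2 = 17.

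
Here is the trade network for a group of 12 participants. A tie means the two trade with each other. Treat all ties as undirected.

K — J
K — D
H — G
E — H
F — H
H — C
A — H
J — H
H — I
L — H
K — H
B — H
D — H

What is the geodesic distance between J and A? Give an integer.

One shortest route is J – H – A, which uses 2 edges, and J and A are not directly tied, so nothing shorter exists. So d(J,A) = 2.

2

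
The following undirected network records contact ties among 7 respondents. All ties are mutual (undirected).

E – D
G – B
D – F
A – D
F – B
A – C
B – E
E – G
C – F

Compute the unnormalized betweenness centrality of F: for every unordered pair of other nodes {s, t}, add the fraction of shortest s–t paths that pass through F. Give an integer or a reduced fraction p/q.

Pairs whose geodesics pass through F — B–C: 1; B–A: 2/3; B–D: 1/2; C–D: 1/2; C–E: 2/3; C–G: 1.
All other pairs contribute 0.
Summing the contributions gives betweenness(F) = 13/3.

13/3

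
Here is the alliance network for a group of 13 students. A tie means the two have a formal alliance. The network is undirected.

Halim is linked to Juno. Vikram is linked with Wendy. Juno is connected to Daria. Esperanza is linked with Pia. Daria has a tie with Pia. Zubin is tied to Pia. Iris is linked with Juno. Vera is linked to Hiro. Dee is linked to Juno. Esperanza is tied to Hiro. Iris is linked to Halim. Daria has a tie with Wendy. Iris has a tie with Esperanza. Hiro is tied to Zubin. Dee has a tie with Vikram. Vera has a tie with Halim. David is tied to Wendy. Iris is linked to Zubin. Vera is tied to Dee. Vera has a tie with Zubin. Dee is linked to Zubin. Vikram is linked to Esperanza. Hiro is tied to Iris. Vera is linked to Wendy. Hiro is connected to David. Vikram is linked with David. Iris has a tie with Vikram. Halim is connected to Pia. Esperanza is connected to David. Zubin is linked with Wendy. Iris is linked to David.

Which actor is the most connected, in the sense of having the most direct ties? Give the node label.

Degrees — Daria:3, David:5, Dee:4, Esperanza:5, Halim:4, Hiro:5, Iris:7, Juno:4, Pia:4, Vera:5, Vikram:5, Wendy:5, Zubin:6.
The maximum is 7, attained only by Iris.

Iris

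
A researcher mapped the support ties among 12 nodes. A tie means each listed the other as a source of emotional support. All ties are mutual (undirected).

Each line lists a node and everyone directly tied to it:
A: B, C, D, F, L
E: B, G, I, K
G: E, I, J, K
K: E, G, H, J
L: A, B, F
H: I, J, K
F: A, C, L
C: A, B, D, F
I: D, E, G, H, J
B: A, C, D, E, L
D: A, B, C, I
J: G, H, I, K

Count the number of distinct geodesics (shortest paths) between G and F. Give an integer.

The shortest distance is 4. The length-4 paths are: G–I–D–A–F; G–E–B–A–F; G–E–B–C–F; G–I–D–C–F; G–E–B–L–F.
That gives 5 distinct shortest paths.

5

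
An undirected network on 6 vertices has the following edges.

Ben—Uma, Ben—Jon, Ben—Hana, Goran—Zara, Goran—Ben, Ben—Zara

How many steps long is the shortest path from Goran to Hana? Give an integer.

2

One shortest route is Goran – Ben – Hana, which uses 2 edges, and Goran and Hana are not directly tied, so nothing shorter exists. So d(Goran,Hana) = 2.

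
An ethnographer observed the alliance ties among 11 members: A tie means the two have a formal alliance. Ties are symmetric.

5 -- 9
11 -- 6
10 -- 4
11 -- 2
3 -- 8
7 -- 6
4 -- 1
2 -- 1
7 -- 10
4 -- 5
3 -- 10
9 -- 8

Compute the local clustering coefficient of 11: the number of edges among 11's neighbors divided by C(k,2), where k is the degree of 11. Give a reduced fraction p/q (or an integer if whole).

11's neighbors: 2 and 6 (k = 2).
Possible neighbor pairs: C(2,2) = 1. Edges among them: none → e = 0.
Clustering(11) = 0/1.

0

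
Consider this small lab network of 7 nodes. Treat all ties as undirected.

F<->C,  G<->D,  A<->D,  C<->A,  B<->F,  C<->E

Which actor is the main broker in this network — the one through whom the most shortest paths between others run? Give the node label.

Unnormalized betweenness of each node: A:8, B:0, C:11, D:5, E:0, F:5, G:0.
C has the largest value, 11, making it the main broker — the node through which the most shortest paths run.

C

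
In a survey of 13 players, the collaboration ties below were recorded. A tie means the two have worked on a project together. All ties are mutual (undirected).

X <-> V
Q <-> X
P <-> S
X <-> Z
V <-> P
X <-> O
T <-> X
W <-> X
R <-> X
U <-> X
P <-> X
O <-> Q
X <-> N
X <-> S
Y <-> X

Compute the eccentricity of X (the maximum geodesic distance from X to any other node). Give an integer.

1

Distances from X: N:1, O:1, P:1, Q:1, R:1, S:1, T:1, U:1, V:1, W:1, Y:1, Z:1.
The largest is 1 (to W, Y, Z, R, U, T, S, P, V, O, N, and Q), so the eccentricity of X is 1.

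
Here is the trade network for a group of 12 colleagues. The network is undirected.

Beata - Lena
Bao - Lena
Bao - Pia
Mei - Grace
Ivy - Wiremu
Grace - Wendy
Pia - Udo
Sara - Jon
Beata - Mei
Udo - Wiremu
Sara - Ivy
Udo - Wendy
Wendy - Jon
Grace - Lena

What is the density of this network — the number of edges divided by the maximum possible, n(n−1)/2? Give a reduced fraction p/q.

7/33

There are 14 edges and 12 nodes, so the maximum possible is C(12,2) = 66.
Density = 14/66 = 7/33.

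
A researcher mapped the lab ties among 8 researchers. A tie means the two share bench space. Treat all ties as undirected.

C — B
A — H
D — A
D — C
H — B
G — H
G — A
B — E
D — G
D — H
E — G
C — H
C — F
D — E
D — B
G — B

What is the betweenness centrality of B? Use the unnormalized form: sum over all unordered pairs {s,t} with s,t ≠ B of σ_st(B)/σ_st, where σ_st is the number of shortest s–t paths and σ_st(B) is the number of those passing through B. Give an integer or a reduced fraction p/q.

Pairs whose geodesics pass through B — E–H: 1/3; E–C: 1/2; E–F: 1/2; G–C: 1/3; G–F: 1/3.
All other pairs contribute 0.
Summing the contributions gives betweenness(B) = 2.

2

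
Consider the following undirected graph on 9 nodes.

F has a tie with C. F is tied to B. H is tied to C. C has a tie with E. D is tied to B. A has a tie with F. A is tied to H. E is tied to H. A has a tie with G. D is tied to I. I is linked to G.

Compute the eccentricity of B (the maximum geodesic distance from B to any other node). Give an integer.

3

Distances from B: A:2, C:2, D:1, E:3, F:1, G:3, H:3, I:2.
The largest is 3 (to H, G, and E), so the eccentricity of B is 3.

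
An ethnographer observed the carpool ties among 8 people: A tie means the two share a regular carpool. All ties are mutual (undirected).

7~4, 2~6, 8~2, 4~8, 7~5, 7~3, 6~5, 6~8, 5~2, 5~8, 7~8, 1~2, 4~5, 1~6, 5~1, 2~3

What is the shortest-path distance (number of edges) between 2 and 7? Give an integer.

One shortest route is 2 – 8 – 7, which uses 2 edges, and 2 and 7 are not directly tied, so nothing shorter exists. So d(2,7) = 2.

2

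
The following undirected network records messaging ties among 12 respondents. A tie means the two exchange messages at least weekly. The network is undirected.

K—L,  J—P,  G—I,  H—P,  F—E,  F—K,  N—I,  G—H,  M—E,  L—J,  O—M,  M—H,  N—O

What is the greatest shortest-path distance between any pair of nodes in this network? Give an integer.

Eccentricity of each node (its greatest distance to any other): E:4, F:5, G:5, H:4, I:6, J:5, K:6, L:6, M:4, N:6, O:5, P:4.
The maximum eccentricity is 6, realized for instance by the pair L–N via L – J – P – H – G – I – N. So the diameter is 6.

6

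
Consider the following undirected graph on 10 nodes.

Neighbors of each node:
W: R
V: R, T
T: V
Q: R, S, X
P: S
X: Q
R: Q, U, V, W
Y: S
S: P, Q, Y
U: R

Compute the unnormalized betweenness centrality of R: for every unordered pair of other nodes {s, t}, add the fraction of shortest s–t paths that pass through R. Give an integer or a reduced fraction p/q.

25

Pairs whose geodesics pass through R — V–P: 1; V–W: 1; V–Q: 1; V–X: 1; V–S: 1; V–U: 1; V–Y: 1; P–W: 1; P–U: 1; P–T: 1; W–Q: 1; W–X: 1; W–S: 1; W–U: 1 … (+11 more pairs).
All other pairs contribute 0.
Summing the contributions gives betweenness(R) = 25.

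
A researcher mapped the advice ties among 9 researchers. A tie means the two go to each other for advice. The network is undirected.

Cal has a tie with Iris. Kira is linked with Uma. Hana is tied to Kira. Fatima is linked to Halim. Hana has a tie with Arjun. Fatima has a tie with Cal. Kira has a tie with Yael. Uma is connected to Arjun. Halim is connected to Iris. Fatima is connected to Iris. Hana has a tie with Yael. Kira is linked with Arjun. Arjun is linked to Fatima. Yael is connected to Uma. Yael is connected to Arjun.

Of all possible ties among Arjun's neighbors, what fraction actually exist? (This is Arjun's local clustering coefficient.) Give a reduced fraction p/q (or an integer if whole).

Arjun's neighbors: Fatima, Hana, Kira, Uma, and Yael (k = 5).
Possible neighbor pairs: C(5,2) = 10. Edges among them: Hana–Kira, Hana–Yael, Kira–Uma, Kira–Yael, Uma–Yael → e = 5.
Clustering(Arjun) = 5/10 = 1/2.

1/2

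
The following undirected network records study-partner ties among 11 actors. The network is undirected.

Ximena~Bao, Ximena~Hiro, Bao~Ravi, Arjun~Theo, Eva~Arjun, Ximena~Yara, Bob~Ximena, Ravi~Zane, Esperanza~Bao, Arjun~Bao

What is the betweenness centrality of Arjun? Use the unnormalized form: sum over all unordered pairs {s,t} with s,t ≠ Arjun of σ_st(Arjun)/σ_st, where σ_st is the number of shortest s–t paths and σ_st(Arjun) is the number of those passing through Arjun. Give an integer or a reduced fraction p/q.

Pairs whose geodesics pass through Arjun — Eva–Zane: 1; Eva–Yara: 1; Eva–Ravi: 1; Eva–Bao: 1; Eva–Ximena: 1; Eva–Hiro: 1; Eva–Esperanza: 1; Eva–Theo: 1; Eva–Bob: 1; Zane–Theo: 1; Yara–Theo: 1; Ravi–Theo: 1; Bao–Theo: 1; Ximena–Theo: 1 … (+3 more pairs).
All other pairs contribute 0.
Summing the contributions gives betweenness(Arjun) = 17.

17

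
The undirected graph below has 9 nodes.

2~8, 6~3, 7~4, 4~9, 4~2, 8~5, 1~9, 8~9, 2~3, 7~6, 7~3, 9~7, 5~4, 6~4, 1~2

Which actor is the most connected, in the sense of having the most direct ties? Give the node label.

4

Degrees — 1:2, 2:4, 3:3, 4:5, 5:2, 6:3, 7:4, 8:3, 9:4.
The maximum is 5, attained only by 4.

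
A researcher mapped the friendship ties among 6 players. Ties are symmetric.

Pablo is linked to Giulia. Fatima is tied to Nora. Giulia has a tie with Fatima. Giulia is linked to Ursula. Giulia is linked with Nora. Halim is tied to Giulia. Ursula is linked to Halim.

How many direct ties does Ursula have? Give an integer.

Ursula is directly tied to Giulia and Halim. That is 2 neighbors, so the degree of Ursula is 2.

2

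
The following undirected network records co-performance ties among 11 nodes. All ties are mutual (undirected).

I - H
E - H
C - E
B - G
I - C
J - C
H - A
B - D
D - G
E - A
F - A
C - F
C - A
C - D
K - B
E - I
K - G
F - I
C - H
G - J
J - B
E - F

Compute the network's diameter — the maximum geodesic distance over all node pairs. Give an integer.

4

Eccentricity of each node (its greatest distance to any other): A:4, B:3, C:3, D:2, E:4, F:4, G:3, H:4, I:4, J:2, K:4.
The maximum eccentricity is 4, realized for instance by the pair K–A via K – B – J – C – A. So the diameter is 4.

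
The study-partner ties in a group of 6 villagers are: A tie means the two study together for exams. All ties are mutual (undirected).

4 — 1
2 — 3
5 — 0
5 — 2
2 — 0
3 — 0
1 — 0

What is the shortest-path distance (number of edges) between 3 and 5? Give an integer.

2

One shortest route is 3 – 2 – 5, which uses 2 edges, and 3 and 5 are not directly tied, so nothing shorter exists. So d(3,5) = 2.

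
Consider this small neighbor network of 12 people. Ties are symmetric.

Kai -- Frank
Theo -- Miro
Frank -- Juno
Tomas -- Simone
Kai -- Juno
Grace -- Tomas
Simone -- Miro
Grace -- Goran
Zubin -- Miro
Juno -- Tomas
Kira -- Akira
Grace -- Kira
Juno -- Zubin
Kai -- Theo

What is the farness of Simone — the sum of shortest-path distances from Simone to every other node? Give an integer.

Distances from Simone: Akira:4, Frank:3, Goran:3, Grace:2, Juno:2, Kai:3, Kira:3, Miro:1, Theo:2, Tomas:1, Zubin:2.
Sum = 4 + 3 + 3 + 2 + 2 + 3 + 3 + 1 + 2 + 1 + 2 = 26.

26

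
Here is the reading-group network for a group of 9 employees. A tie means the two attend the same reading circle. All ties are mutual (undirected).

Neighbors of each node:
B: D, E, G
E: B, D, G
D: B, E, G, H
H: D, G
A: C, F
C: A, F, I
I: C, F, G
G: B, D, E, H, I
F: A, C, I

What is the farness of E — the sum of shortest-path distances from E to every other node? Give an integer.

Distances from E: A:4, B:1, C:3, D:1, F:3, G:1, H:2, I:2.
Sum = 4 + 1 + 3 + 1 + 3 + 1 + 2 + 2 = 17.

17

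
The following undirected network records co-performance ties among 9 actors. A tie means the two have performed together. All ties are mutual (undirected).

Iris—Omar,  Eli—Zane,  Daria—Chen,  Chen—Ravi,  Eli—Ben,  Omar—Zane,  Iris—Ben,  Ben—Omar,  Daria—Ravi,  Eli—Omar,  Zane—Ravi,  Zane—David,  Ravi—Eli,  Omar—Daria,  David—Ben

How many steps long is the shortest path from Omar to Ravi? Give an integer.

One shortest route is Omar – Zane – Ravi, which uses 2 edges, and Omar and Ravi are not directly tied, so nothing shorter exists. So d(Omar,Ravi) = 2.

2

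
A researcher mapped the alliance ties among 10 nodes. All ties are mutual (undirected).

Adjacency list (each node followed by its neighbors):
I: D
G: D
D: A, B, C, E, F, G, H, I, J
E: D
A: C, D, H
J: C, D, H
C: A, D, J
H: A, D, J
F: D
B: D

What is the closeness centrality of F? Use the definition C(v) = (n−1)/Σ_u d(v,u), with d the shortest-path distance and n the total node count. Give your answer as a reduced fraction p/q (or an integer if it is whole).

Distances from F: A:2, B:2, C:2, D:1, E:2, G:2, H:2, I:2, J:2. Sum = 17.
n = 10, so closeness = 9/17.

9/17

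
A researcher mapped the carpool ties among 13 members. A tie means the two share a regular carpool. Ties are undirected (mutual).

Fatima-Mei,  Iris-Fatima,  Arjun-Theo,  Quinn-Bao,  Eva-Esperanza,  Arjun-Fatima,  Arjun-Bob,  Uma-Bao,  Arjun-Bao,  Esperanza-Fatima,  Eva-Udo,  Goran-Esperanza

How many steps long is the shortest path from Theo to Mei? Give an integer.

One shortest route is Theo – Arjun – Fatima – Mei, which uses 3 edges, and at distance 2 from Theo we only reach {Bao, Bob, Fatima}, which does not include Mei. So d(Theo,Mei) = 3.

3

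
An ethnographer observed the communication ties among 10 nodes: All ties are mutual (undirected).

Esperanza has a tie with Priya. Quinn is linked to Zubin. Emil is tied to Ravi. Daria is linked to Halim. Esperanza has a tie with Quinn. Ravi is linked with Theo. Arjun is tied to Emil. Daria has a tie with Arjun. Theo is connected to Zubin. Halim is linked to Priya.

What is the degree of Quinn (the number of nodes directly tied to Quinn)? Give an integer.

2

Quinn is directly tied to Esperanza and Zubin. That is 2 neighbors, so the degree of Quinn is 2.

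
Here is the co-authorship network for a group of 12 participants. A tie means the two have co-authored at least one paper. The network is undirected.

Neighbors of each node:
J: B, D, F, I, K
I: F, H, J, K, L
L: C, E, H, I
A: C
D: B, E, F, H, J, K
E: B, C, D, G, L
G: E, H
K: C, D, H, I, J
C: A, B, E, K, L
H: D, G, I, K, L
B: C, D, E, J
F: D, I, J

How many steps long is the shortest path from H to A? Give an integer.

One shortest route is H – K – C – A, which uses 3 edges, and at distance 2 from H we only reach {B, C, E, F, J}, which does not include A. So d(H,A) = 3.

3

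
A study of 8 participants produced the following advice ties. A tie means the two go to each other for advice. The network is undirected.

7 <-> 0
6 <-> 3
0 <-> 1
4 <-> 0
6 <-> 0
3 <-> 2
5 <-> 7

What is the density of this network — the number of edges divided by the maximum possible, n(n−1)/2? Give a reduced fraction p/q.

There are 7 edges and 8 nodes, so the maximum possible is C(8,2) = 28.
Density = 7/28 = 1/4.

1/4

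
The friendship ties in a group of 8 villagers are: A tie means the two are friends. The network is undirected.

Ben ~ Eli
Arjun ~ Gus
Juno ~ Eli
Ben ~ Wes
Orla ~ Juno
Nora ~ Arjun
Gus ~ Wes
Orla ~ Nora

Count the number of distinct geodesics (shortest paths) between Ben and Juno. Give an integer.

1

The shortest distance is 2, and the only length-2 path is Ben–Eli–Juno. So there is exactly 1 shortest path.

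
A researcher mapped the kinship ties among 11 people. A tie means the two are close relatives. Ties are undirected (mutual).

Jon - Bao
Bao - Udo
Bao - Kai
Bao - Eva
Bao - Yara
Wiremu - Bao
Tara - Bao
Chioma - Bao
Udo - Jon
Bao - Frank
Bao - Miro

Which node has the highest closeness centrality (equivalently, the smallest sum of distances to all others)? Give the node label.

Farness (sum of distances to all others) for each node — Bao:10, Chioma:19, Eva:19, Frank:19, Jon:18, Kai:19, Miro:19, Tara:19, Udo:18, Wiremu:19, Yara:19.
The smallest farness is 10, for Bao, so Bao has the highest closeness.

Bao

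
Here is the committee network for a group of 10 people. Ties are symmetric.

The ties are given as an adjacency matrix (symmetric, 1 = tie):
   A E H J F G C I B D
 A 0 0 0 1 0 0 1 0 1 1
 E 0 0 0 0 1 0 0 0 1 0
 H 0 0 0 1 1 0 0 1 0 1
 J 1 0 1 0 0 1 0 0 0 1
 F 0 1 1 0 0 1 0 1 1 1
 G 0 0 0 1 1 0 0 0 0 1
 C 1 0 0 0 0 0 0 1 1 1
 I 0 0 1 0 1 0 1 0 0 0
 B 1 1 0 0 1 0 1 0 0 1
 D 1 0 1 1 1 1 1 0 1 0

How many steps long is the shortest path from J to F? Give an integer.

One shortest route is J – H – F, which uses 2 edges, and J and F are not directly tied, so nothing shorter exists. So d(J,F) = 2.

2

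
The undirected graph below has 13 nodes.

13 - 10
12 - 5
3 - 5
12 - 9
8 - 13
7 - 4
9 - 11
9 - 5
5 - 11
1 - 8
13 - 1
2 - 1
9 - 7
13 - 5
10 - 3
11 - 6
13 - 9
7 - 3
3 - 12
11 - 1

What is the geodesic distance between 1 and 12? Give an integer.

One shortest route is 1 – 11 – 5 – 12, which uses 3 edges, and at distance 2 from 1 we only reach {5, 6, 9, 10}, which does not include 12. So d(1,12) = 3.

3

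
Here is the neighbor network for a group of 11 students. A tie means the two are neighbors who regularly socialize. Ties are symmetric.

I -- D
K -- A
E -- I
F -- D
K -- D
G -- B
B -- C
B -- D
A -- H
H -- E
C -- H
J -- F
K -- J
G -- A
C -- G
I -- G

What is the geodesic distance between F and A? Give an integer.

One shortest route is F – J – K – A, which uses 3 edges, and at distance 2 from F we only reach {B, I, K}, which does not include A. So d(F,A) = 3.

3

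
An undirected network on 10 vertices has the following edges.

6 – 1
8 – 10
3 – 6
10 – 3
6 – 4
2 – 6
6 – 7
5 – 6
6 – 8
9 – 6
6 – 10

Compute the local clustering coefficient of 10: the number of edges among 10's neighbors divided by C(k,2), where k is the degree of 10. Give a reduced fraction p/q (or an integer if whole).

2/3

10's neighbors: 3, 6, and 8 (k = 3).
Possible neighbor pairs: C(3,2) = 3. Edges among them: 3–6, 6–8 → e = 2.
Clustering(10) = 2/3.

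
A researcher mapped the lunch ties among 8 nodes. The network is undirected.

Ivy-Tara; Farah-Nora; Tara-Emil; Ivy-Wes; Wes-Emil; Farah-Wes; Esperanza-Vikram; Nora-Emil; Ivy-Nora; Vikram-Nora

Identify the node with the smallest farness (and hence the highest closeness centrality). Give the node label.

Farness (sum of distances to all others) for each node — Emil:12, Esperanza:20, Farah:14, Ivy:12, Nora:10, Tara:16, Vikram:14, Wes:14.
The smallest farness is 10, for Nora, so Nora has the highest closeness.

Nora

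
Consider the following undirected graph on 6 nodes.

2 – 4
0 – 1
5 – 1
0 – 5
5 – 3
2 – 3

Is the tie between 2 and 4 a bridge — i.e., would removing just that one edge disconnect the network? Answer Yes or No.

Yes

Without the 2–4 edge there is no alternate route between 2 and 4, so the network disconnects. It is a bridge.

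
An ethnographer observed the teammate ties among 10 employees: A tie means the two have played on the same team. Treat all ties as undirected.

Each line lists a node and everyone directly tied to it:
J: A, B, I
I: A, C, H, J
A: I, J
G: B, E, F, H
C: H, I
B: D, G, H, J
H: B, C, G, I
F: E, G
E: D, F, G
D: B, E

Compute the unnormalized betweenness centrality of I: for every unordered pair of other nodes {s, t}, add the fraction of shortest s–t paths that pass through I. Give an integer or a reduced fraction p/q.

29/6

Pairs whose geodesics pass through I — A–C: 1; A–H: 1; A–G: 1/2; A–F: 1/2; A–E: 1/3; C–J: 1; H–J: 1/2.
All other pairs contribute 0.
Summing the contributions gives betweenness(I) = 29/6.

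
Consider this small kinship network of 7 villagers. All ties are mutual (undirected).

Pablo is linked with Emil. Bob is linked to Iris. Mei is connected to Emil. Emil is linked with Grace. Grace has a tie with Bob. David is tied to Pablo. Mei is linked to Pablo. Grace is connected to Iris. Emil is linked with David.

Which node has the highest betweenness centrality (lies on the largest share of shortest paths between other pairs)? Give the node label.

Emil

Unnormalized betweenness of each node: Bob:0, David:0, Emil:19/2, Grace:8, Iris:0, Mei:0, Pablo:1/2.
Emil has the largest value, 19/2, making it the main broker — the node through which the most shortest paths run.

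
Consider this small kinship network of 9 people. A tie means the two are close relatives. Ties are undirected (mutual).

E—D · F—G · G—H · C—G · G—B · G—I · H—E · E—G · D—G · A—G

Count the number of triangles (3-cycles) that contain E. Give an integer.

E's neighbors: D, G, and H.
Neighbor pairs that are themselves tied: E–D–G; E–G–H. Each forms one triangle with E, for 2 in total.

2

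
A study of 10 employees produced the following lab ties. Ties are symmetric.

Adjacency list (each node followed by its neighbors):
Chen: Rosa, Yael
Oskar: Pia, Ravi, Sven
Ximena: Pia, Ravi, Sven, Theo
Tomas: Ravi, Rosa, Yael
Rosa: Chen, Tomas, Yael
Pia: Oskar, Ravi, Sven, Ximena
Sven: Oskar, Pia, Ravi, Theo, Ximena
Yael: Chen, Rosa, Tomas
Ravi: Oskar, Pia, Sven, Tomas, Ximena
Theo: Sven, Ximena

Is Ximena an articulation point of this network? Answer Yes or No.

No

Even without Ximena, every remaining node can still reach every other (the residual graph is connected), so Ximena is not a cut vertex.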